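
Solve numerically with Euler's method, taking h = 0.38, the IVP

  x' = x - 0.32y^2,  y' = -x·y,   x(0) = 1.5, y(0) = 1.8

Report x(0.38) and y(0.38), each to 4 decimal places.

Euler on (x,y): x_{n+1} = x_n + h·x', y_{n+1} = y_n + h·y'.
0.000000: (1.500000, 1.800000); f=(0.463200, -2.700000) → (1.676016, 0.774000)
(x(0.38), y(0.38)) ≈ (1.6760, 0.7740)

1.6760, 0.7740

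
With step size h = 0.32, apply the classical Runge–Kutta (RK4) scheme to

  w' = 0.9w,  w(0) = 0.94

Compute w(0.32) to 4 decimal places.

RK4: k1 = f(x_n, w_n); k2 = f(x_n + h/2, w_n + (h/2)·k1); k3 = f(x_n + h/2, w_n + (h/2)·k2); k4 = f(x_n + h, w_n + h·k3); w_{n+1} = w_n + (h/6)·(k1 + 2k2 + 2k3 + k4).
x=0.000000, w=0.940000:
  k1 = f(0.000000, 0.940000) = 0.846000
  k2 = f(0.160000, 1.075360) = 0.967824
  k3 = f(0.160000, 1.094852) = 0.985367
  k4 = f(0.320000, 1.255317) = 1.129786
  w ← 0.940000 + (0.32/6)·(k1 + 2k2 + 2k3 + k4) = 1.253716
w(0.32) ≈ 1.2537

1.2537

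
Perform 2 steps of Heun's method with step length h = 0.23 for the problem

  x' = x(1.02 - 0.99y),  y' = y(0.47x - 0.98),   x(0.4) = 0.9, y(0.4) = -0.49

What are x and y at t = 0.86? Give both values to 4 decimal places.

Heun on (x,y): k1 = f(t_n, state_n); k2 = f(t_n + h, state_n + h·k1); state_{n+1} = state_n + (h/2)·(k1 + k2).
0.400000: (0.900000, -0.490000)
  k1 = (1.354590, 0.272930)
  predictor → (1.211556, -0.427226)
  k2 = (1.748219, 0.175406)
  → (1.256823, -0.438441)
0.630000: (1.256823, -0.438441)
  k1 = (1.827492, 0.170682)
  predictor → (1.677146, -0.399184)
  k2 = (2.373485, 0.076540)
  → (1.739935, -0.410011)
(x(0.86), y(0.86)) ≈ (1.7399, -0.4100)

1.7399, -0.4100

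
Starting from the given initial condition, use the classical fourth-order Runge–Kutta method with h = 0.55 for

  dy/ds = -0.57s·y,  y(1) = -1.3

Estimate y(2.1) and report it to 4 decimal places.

RK4: k1 = f(s_n, y_n); k2 = f(s_n + h/2, y_n + (h/2)·k1); k3 = f(s_n + h/2, y_n + (h/2)·k2); k4 = f(s_n + h, y_n + h·k3); y_{n+1} = y_n + (h/6)·(k1 + 2k2 + 2k3 + k4).
s=1.000000, y=-1.300000:
  k1 = f(1.000000, -1.300000) = 0.741000
  k2 = f(1.275000, -1.096225) = 0.796682
  k3 = f(1.275000, -1.080913) = 0.785553
  k4 = f(1.550000, -0.867946) = 0.766830
  y ← -1.300000 + (0.55/6)·(k1 + 2k2 + 2k3 + k4) = -0.871706
s=1.550000, y=-0.871706:
  k1 = f(1.550000, -0.871706) = 0.770152
  k2 = f(1.825000, -0.659914) = 0.686476
  k3 = f(1.825000, -0.682925) = 0.710413
  k4 = f(2.100000, -0.480979) = 0.575732
  y ← -0.871706 + (0.55/6)·(k1 + 2k2 + 2k3 + k4) = -0.492237
y(2.1) ≈ -0.4922

-0.4922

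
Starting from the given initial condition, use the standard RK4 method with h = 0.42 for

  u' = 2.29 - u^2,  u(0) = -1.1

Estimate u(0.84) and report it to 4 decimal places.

0.5031

RK4: k1 = f(x_n, u_n); k2 = f(x_n + h/2, u_n + (h/2)·k1); k3 = f(x_n + h/2, u_n + (h/2)·k2); k4 = f(x_n + h, u_n + h·k3); u_{n+1} = u_n + (h/6)·(k1 + 2k2 + 2k3 + k4).
x=0.000000, u=-1.100000:
  k1 = f(0.000000, -1.100000) = 1.080000
  k2 = f(0.210000, -0.873200) = 1.527522
  k3 = f(0.210000, -0.779220) = 1.682816
  k4 = f(0.420000, -0.393217) = 2.135380
  u ← -1.100000 + (0.42/6)·(k1 + 2k2 + 2k3 + k4) = -0.425476
x=0.420000, u=-0.425476:
  k1 = f(0.420000, -0.425476) = 2.108970
  k2 = f(0.630000, 0.017408) = 2.289697
  k3 = f(0.630000, 0.055360) = 2.286935
  k4 = f(0.840000, 0.535037) = 2.003736
  u ← -0.425476 + (0.42/6)·(k1 + 2k2 + 2k3 + k4) = 0.503142
u(0.84) ≈ 0.5031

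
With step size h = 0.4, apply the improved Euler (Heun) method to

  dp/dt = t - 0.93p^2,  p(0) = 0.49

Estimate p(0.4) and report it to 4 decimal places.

0.4955

Heun: k1 = f(t_n, p_n); k2 = f(t_n + h, p_n + h·k1); p_{n+1} = p_n + (h/2)·(k1 + k2).
t=0.000000, p=0.490000:
  k1 = f(0.000000, 0.490000) = -0.223293
  k2 = f(0.400000, 0.400683) = 0.250692
  p ← 0.490000 + (0.4/2)·(-0.223293 + 0.250692) = 0.495480
p(0.4) ≈ 0.4955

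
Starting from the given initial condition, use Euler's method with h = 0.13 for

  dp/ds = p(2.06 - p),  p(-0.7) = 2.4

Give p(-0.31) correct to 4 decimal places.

2.1767

Euler: p_{n+1} = p_n + h·f(s_n, p_n).
s=-0.700000, p=2.400000: f=-0.816000 → p ← 2.400000 + 0.13·(-0.816000) = 2.293920
s=-0.570000, p=2.293920: f=-0.536594 → p ← 2.293920 + 0.13·(-0.536594) = 2.224163
s=-0.440000, p=2.224163: f=-0.365125 → p ← 2.224163 + 0.13·(-0.365125) = 2.176697
p(-0.31) ≈ 2.1767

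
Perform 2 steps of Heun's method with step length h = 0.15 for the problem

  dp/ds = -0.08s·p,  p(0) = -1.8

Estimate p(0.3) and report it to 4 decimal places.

Heun: k1 = f(s_n, p_n); k2 = f(s_n + h, p_n + h·k1); p_{n+1} = p_n + (h/2)·(k1 + k2).
s=0.000000, p=-1.800000:
  k1 = f(0.000000, -1.800000) = 0.000000
  k2 = f(0.150000, -1.800000) = 0.021600
  p ← -1.800000 + (0.15/2)·(0.000000 + 0.021600) = -1.798380
s=0.150000, p=-1.798380:
  k1 = f(0.150000, -1.798380) = 0.021581
  k2 = f(0.300000, -1.795143) = 0.043083
  p ← -1.798380 + (0.15/2)·(0.021581 + 0.043083) = -1.793530
p(0.3) ≈ -1.7935

-1.7935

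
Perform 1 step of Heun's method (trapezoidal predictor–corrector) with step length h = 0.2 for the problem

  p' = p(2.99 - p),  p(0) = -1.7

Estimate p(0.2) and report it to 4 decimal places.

-4.5678

Heun: k1 = f(s_n, p_n); k2 = f(s_n + h, p_n + h·k1); p_{n+1} = p_n + (h/2)·(k1 + k2).
s=0.000000, p=-1.700000:
  k1 = f(0.000000, -1.700000) = -7.973000
  k2 = f(0.200000, -3.294600) = -20.705243
  p ← -1.700000 + (0.2/2)·(-7.973000 + (-20.705243)) = -4.567824
p(0.2) ≈ -4.5678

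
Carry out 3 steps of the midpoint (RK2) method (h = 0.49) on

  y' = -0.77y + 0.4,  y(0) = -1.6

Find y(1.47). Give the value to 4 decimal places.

Midpoint: k1 = f(x_n, y_n); k2 = f(x_n + h/2, y_n + (h/2)·k1); y_{n+1} = y_n + h·k2.
x=0.000000, y=-1.600000:
  k1 = f(0.000000, -1.600000) = 1.632000
  k2 = f(0.245000, -1.200160) = 1.324123
  y ← -1.600000 + 0.49·1.324123 = -0.951180
x=0.490000, y=-0.951180:
  k1 = f(0.490000, -0.951180) = 1.132408
  k2 = f(0.735000, -0.673740) = 0.918779
  y ← -0.951180 + 0.49·0.918779 = -0.500978
x=0.980000, y=-0.500978:
  k1 = f(0.980000, -0.500978) = 0.785753
  k2 = f(1.225000, -0.308468) = 0.637521
  y ← -0.500978 + 0.49·0.637521 = -0.188593
y(1.47) ≈ -0.1886

-0.1886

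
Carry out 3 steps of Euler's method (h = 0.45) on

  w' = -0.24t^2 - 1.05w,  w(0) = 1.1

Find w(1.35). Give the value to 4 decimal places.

0.0624

Euler: w_{n+1} = w_n + h·f(t_n, w_n).
t=0.000000, w=1.100000: f=-1.155000 → w ← 1.100000 + 0.45·(-1.155000) = 0.580250
t=0.450000, w=0.580250: f=-0.657862 → w ← 0.580250 + 0.45·(-0.657862) = 0.284212
t=0.900000, w=0.284212: f=-0.492822 → w ← 0.284212 + 0.45·(-0.492822) = 0.062442
w(1.35) ≈ 0.0624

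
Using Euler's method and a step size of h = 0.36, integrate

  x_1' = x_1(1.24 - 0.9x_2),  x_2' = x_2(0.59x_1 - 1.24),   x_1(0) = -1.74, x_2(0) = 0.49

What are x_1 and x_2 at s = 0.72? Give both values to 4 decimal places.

-3.1752, 0.0070

Euler on (x_1,x_2): x_1_{n+1} = x_1_n + h·x_1', x_2_{n+1} = x_2_n + h·x_2'.
0.000000: (-1.740000, 0.490000); f=(-1.390260, -1.110634) → (-2.240494, 0.090172)
0.360000: (-2.240494, 0.090172); f=(-2.596386, -0.231010) → (-3.175192, 0.007008)
(x_1(0.72), x_2(0.72)) ≈ (-3.1752, 0.0070)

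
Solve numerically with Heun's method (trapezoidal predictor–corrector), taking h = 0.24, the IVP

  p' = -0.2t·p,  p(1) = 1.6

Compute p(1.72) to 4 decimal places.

1.3156

Heun: k1 = f(t_n, p_n); k2 = f(t_n + h, p_n + h·k1); p_{n+1} = p_n + (h/2)·(k1 + k2).
t=1.000000, p=1.600000:
  k1 = f(1.000000, 1.600000) = -0.320000
  k2 = f(1.240000, 1.523200) = -0.377754
  p ← 1.600000 + (0.24/2)·(-0.320000 + (-0.377754)) = 1.516270
t=1.240000, p=1.516270:
  k1 = f(1.240000, 1.516270) = -0.376035
  k2 = f(1.480000, 1.426021) = -0.422102
  p ← 1.516270 + (0.24/2)·(-0.376035 + (-0.422102)) = 1.420493
t=1.480000, p=1.420493:
  k1 = f(1.480000, 1.420493) = -0.420466
  k2 = f(1.720000, 1.319581) = -0.453936
  p ← 1.420493 + (0.24/2)·(-0.420466 + (-0.453936)) = 1.315565
p(1.72) ≈ 1.3156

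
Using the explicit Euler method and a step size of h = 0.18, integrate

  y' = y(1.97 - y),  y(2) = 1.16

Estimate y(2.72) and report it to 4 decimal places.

Euler: y_{n+1} = y_n + h·f(x_n, y_n).
x=2.000000, y=1.160000: f=0.939600 → y ← 1.160000 + 0.18·0.939600 = 1.329128
x=2.180000, y=1.329128: f=0.851801 → y ← 1.329128 + 0.18·0.851801 = 1.482452
x=2.360000, y=1.482452: f=0.722766 → y ← 1.482452 + 0.18·0.722766 = 1.612550
x=2.540000, y=1.612550: f=0.576406 → y ← 1.612550 + 0.18·0.576406 = 1.716303
y(2.72) ≈ 1.7163

1.7163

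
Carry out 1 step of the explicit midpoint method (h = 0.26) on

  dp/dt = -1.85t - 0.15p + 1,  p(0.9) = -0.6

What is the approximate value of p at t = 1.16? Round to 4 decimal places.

Midpoint: k1 = f(t_n, p_n); k2 = f(t_n + h/2, p_n + (h/2)·k1); p_{n+1} = p_n + h·k2.
t=0.900000, p=-0.600000:
  k1 = f(0.900000, -0.600000) = -0.575000
  k2 = f(1.030000, -0.674750) = -0.804288
  p ← -0.600000 + 0.26·(-0.804288) = -0.809115
p(1.16) ≈ -0.8091

-0.8091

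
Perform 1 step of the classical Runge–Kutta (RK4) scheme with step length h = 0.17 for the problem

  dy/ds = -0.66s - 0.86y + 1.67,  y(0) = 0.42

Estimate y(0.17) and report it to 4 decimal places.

0.6179

RK4: k1 = f(s_n, y_n); k2 = f(s_n + h/2, y_n + (h/2)·k1); k3 = f(s_n + h/2, y_n + (h/2)·k2); k4 = f(s_n + h, y_n + h·k3); y_{n+1} = y_n + (h/6)·(k1 + 2k2 + 2k3 + k4).
s=0.000000, y=0.420000:
  k1 = f(0.000000, 0.420000) = 1.308800
  k2 = f(0.085000, 0.531248) = 1.157027
  k3 = f(0.085000, 0.518347) = 1.168121
  k4 = f(0.170000, 0.618581) = 1.025821
  y ← 0.420000 + (0.17/6)·(k1 + 2k2 + 2k3 + k4) = 0.617906
y(0.17) ≈ 0.6179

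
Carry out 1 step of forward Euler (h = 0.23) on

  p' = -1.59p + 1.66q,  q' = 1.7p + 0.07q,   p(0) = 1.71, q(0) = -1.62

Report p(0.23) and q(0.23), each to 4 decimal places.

Euler on (p,q): p_{n+1} = p_n + h·p', q_{n+1} = q_n + h·q'.
0.000000: (1.710000, -1.620000); f=(-5.408100, 2.793600) → (0.466137, -0.977472)
(p(0.23), q(0.23)) ≈ (0.4661, -0.9775)

0.4661, -0.9775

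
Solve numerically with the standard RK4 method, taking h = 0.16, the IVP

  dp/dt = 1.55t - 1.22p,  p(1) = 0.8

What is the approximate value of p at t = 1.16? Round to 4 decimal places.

RK4: k1 = f(t_n, p_n); k2 = f(t_n + h/2, p_n + (h/2)·k1); k3 = f(t_n + h/2, p_n + (h/2)·k2); k4 = f(t_n + h, p_n + h·k3); p_{n+1} = p_n + (h/6)·(k1 + 2k2 + 2k3 + k4).
t=1.000000, p=0.800000:
  k1 = f(1.000000, 0.800000) = 0.574000
  k2 = f(1.080000, 0.845920) = 0.641978
  k3 = f(1.080000, 0.851358) = 0.635343
  k4 = f(1.160000, 0.901655) = 0.697981
  p ← 0.800000 + (0.16/6)·(k1 + 2k2 + 2k3 + k4) = 0.902043
p(1.16) ≈ 0.9020

0.9020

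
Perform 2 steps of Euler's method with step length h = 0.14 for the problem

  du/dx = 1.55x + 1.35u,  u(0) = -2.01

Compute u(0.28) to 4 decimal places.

Euler: u_{n+1} = u_n + h·f(x_n, u_n).
x=0.000000, u=-2.010000: f=-2.713500 → u ← -2.010000 + 0.14·(-2.713500) = -2.389890
x=0.140000, u=-2.389890: f=-3.009351 → u ← -2.389890 + 0.14·(-3.009351) = -2.811199
u(0.28) ≈ -2.8112

-2.8112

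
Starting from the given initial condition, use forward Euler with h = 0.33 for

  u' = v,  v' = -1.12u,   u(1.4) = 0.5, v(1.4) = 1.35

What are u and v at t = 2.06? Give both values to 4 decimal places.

1.3300, 0.8157

Euler on (u,v): u_{n+1} = u_n + h·u', v_{n+1} = v_n + h·v'.
1.400000: (0.500000, 1.350000); f=(1.350000, -0.560000) → (0.945500, 1.165200)
1.730000: (0.945500, 1.165200); f=(1.165200, -1.058960) → (1.330016, 0.815743)
(u(2.06), v(2.06)) ≈ (1.3300, 0.8157)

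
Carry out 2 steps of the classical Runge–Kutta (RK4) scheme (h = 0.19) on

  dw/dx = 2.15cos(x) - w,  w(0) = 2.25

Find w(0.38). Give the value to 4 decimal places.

RK4: k1 = f(x_n, w_n); k2 = f(x_n + h/2, w_n + (h/2)·k1); k3 = f(x_n + h/2, w_n + (h/2)·k2); k4 = f(x_n + h, w_n + h·k3); w_{n+1} = w_n + (h/6)·(k1 + 2k2 + 2k3 + k4).
x=0.000000, w=2.250000:
  k1 = f(0.000000, 2.250000) = -0.100000
  k2 = f(0.095000, 2.240500) = -0.100195
  k3 = f(0.095000, 2.240482) = -0.100176
  k4 = f(0.190000, 2.230967) = -0.119657
  w ← 2.250000 + (0.19/6)·(k1 + 2k2 + 2k3 + k4) = 2.230354
x=0.190000, w=2.230354:
  k1 = f(0.190000, 2.230354) = -0.119045
  k2 = f(0.285000, 2.219045) = -0.155772
  k3 = f(0.285000, 2.215556) = -0.152283
  k4 = f(0.380000, 2.201420) = -0.204791
  w ← 2.230354 + (0.19/6)·(k1 + 2k2 + 2k3 + k4) = 2.200589
w(0.38) ≈ 2.2006

2.2006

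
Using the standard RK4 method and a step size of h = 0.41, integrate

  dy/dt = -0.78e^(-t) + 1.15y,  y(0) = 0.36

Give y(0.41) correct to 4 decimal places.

RK4: k1 = f(t_n, y_n); k2 = f(t_n + h/2, y_n + (h/2)·k1); k3 = f(t_n + h/2, y_n + (h/2)·k2); k4 = f(t_n + h, y_n + h·k3); y_{n+1} = y_n + (h/6)·(k1 + 2k2 + 2k3 + k4).
t=0.000000, y=0.360000:
  k1 = f(0.000000, 0.360000) = -0.366000
  k2 = f(0.205000, 0.284970) = -0.307709
  k3 = f(0.205000, 0.296920) = -0.293967
  k4 = f(0.410000, 0.239473) = -0.242253
  y ← 0.360000 + (0.41/6)·(k1 + 2k2 + 2k3 + k4) = 0.236207
y(0.41) ≈ 0.2362

0.2362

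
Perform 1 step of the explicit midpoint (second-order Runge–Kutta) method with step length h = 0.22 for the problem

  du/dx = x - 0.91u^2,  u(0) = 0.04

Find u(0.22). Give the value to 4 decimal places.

0.0639

Midpoint: k1 = f(x_n, u_n); k2 = f(x_n + h/2, u_n + (h/2)·k1); u_{n+1} = u_n + h·k2.
x=0.000000, u=0.040000:
  k1 = f(0.000000, 0.040000) = -0.001456
  k2 = f(0.110000, 0.039840) = 0.108556
  u ← 0.040000 + 0.22·0.108556 = 0.063882
u(0.22) ≈ 0.0639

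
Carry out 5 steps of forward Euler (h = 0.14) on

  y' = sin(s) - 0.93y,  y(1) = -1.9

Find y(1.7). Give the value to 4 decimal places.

Euler: y_{n+1} = y_n + h·f(s_n, y_n).
s=1.000000, y=-1.900000: f=2.608471 → y ← -1.900000 + 0.14·2.608471 = -1.534814
s=1.140000, y=-1.534814: f=2.336011 → y ← -1.534814 + 0.14·2.336011 = -1.207773
s=1.280000, y=-1.207773: f=2.081244 → y ← -1.207773 + 0.14·2.081244 = -0.916398
s=1.420000, y=-0.916398: f=1.840902 → y ← -0.916398 + 0.14·1.840902 = -0.658672
s=1.560000, y=-0.658672: f=1.612507 → y ← -0.658672 + 0.14·1.612507 = -0.432921
y(1.7) ≈ -0.4329

-0.4329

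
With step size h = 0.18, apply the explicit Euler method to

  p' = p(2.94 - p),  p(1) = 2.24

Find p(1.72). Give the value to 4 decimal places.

Euler: p_{n+1} = p_n + h·f(t_n, p_n).
t=1.000000, p=2.240000: f=1.568000 → p ← 2.240000 + 0.18·1.568000 = 2.522240
t=1.180000, p=2.522240: f=1.053691 → p ← 2.522240 + 0.18·1.053691 = 2.711904
t=1.360000, p=2.711904: f=0.618574 → p ← 2.711904 + 0.18·0.618574 = 2.823248
t=1.540000, p=2.823248: f=0.329621 → p ← 2.823248 + 0.18·0.329621 = 2.882579
p(1.72) ≈ 2.8826

2.8826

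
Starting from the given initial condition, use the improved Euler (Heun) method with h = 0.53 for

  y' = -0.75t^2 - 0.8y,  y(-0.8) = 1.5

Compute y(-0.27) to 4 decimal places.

Heun: k1 = f(t_n, y_n); k2 = f(t_n + h, y_n + h·k1); y_{n+1} = y_n + (h/2)·(k1 + k2).
t=-0.800000, y=1.500000:
  k1 = f(-0.800000, 1.500000) = -1.680000
  k2 = f(-0.270000, 0.609600) = -0.542355
  y ← 1.500000 + (0.53/2)·(-1.680000 + (-0.542355)) = 0.911076
y(-0.27) ≈ 0.9111

0.9111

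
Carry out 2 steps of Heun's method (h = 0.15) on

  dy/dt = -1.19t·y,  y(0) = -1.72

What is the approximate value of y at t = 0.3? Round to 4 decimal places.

-1.6300

Heun: k1 = f(t_n, y_n); k2 = f(t_n + h, y_n + h·k1); y_{n+1} = y_n + (h/2)·(k1 + k2).
t=0.000000, y=-1.720000:
  k1 = f(0.000000, -1.720000) = 0.000000
  k2 = f(0.150000, -1.720000) = 0.307020
  y ← -1.720000 + (0.15/2)·(0.000000 + 0.307020) = -1.696973
t=0.150000, y=-1.696973:
  k1 = f(0.150000, -1.696973) = 0.302910
  k2 = f(0.300000, -1.651537) = 0.589599
  y ← -1.696973 + (0.15/2)·(0.302910 + 0.589599) = -1.630035
y(0.3) ≈ -1.6300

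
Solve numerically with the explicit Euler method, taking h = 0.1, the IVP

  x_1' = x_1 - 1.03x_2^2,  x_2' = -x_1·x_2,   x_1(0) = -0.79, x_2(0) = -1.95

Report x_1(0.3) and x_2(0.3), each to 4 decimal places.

-2.6052, -2.8059

Euler on (x_1,x_2): x_1_{n+1} = x_1_n + h·x_1', x_2_{n+1} = x_2_n + h·x_2'.
0.000000: (-0.790000, -1.950000); f=(-4.706575, -1.540500) → (-1.260658, -2.104050)
0.100000: (-1.260658, -2.104050); f=(-5.820495, -2.652486) → (-1.842707, -2.369299)
0.200000: (-1.842707, -2.369299); f=(-7.624690, -4.365923) → (-2.605176, -2.805891)
(x_1(0.3), x_2(0.3)) ≈ (-2.6052, -2.8059)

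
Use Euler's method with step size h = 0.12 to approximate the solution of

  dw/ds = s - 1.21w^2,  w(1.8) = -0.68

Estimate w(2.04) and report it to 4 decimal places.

-0.3417

Euler: w_{n+1} = w_n + h·f(s_n, w_n).
s=1.800000, w=-0.680000: f=1.240496 → w ← -0.680000 + 0.12·1.240496 = -0.531140
s=1.920000, w=-0.531140: f=1.578647 → w ← -0.531140 + 0.12·1.578647 = -0.341703
w(2.04) ≈ -0.3417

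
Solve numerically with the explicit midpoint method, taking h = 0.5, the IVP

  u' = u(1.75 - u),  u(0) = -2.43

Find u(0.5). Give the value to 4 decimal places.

Midpoint: k1 = f(t_n, u_n); k2 = f(t_n + h/2, u_n + (h/2)·k1); u_{n+1} = u_n + h·k2.
t=0.000000, u=-2.430000:
  k1 = f(0.000000, -2.430000) = -10.157400
  k2 = f(0.250000, -4.969350) = -33.390802
  u ← -2.430000 + 0.5·(-33.390802) = -19.125401
u(0.5) ≈ -19.1254

-19.1254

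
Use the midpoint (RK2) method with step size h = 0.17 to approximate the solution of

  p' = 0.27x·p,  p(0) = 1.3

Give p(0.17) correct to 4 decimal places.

1.3051

Midpoint: k1 = f(x_n, p_n); k2 = f(x_n + h/2, p_n + (h/2)·k1); p_{n+1} = p_n + h·k2.
x=0.000000, p=1.300000:
  k1 = f(0.000000, 1.300000) = 0.000000
  k2 = f(0.085000, 1.300000) = 0.029835
  p ← 1.300000 + 0.17·0.029835 = 1.305072
p(0.17) ≈ 1.3051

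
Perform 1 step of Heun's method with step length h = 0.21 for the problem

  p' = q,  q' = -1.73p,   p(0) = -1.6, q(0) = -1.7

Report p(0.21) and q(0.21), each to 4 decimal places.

Heun on (p,q): k1 = f(t_n, state_n); k2 = f(t_n + h, state_n + h·k1); state_{n+1} = state_n + (h/2)·(k1 + k2).
0.000000: (-1.600000, -1.700000)
  k1 = (-1.700000, 2.768000)
  predictor → (-1.957000, -1.118720)
  k2 = (-1.118720, 3.385610)
  → (-1.895966, -1.053871)
(p(0.21), q(0.21)) ≈ (-1.8960, -1.0539)

-1.8960, -1.0539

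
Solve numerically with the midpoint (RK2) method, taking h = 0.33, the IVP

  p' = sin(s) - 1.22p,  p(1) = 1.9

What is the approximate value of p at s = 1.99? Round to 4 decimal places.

Midpoint: k1 = f(s_n, p_n); k2 = f(s_n + h/2, p_n + (h/2)·k1); p_{n+1} = p_n + h·k2.
s=1.000000, p=1.900000:
  k1 = f(1.000000, 1.900000) = -1.476529
  k2 = f(1.165000, 1.656373) = -1.101986
  p ← 1.900000 + 0.33·(-1.101986) = 1.536344
s=1.330000, p=1.536344:
  k1 = f(1.330000, 1.536344) = -0.903192
  k2 = f(1.495000, 1.387318) = -0.695399
  p ← 1.536344 + 0.33·(-0.695399) = 1.306863
s=1.660000, p=1.306863:
  k1 = f(1.660000, 1.306863) = -0.598349
  k2 = f(1.825000, 1.208135) = -0.506061
  p ← 1.306863 + 0.33·(-0.506061) = 1.139863
p(1.99) ≈ 1.1399

1.1399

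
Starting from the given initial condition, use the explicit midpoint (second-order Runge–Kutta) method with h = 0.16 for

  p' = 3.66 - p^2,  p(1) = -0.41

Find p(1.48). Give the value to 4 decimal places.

1.1576

Midpoint: k1 = f(x_n, p_n); k2 = f(x_n + h/2, p_n + (h/2)·k1); p_{n+1} = p_n + h·k2.
x=1.000000, p=-0.410000:
  k1 = f(1.000000, -0.410000) = 3.491900
  k2 = f(1.080000, -0.130648) = 3.642931
  p ← -0.410000 + 0.16·3.642931 = 0.172869
x=1.160000, p=0.172869:
  k1 = f(1.160000, 0.172869) = 3.630116
  k2 = f(1.240000, 0.463278) = 3.445373
  p ← 0.172869 + 0.16·3.445373 = 0.724129
x=1.320000, p=0.724129:
  k1 = f(1.320000, 0.724129) = 3.135638
  k2 = f(1.400000, 0.974980) = 2.709415
  p ← 0.724129 + 0.16·2.709415 = 1.157635
p(1.48) ≈ 1.1576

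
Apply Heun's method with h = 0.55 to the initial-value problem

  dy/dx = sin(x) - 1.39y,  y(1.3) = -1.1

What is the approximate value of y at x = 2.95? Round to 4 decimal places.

0.1563

Heun: k1 = f(x_n, y_n); k2 = f(x_n + h, y_n + h·k1); y_{n+1} = y_n + (h/2)·(k1 + k2).
x=1.300000, y=-1.100000:
  k1 = f(1.300000, -1.100000) = 2.492558
  k2 = f(1.850000, 0.270907) = 0.584714
  y ← -1.100000 + (0.55/2)·(2.492558 + 0.584714) = -0.253750
x=1.850000, y=-0.253750:
  k1 = f(1.850000, -0.253750) = 1.313988
  k2 = f(2.400000, 0.468943) = 0.023632
  y ← -0.253750 + (0.55/2)·(1.313988 + 0.023632) = 0.114095
x=2.400000, y=0.114095:
  k1 = f(2.400000, 0.114095) = 0.516871
  k2 = f(2.950000, 0.398374) = -0.363318
  y ← 0.114095 + (0.55/2)·(0.516871 + (-0.363318)) = 0.156323
y(2.95) ≈ 0.1563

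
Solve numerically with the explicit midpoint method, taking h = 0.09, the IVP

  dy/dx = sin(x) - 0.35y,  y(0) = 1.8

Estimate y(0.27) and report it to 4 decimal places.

1.6730

Midpoint: k1 = f(x_n, y_n); k2 = f(x_n + h/2, y_n + (h/2)·k1); y_{n+1} = y_n + h·k2.
x=0.000000, y=1.800000:
  k1 = f(0.000000, 1.800000) = -0.630000
  k2 = f(0.045000, 1.771650) = -0.575093
  y ← 1.800000 + 0.09·(-0.575093) = 1.748242
x=0.090000, y=1.748242:
  k1 = f(0.090000, 1.748242) = -0.522006
  k2 = f(0.135000, 1.724751) = -0.469073
  y ← 1.748242 + 0.09·(-0.469073) = 1.706025
x=0.180000, y=1.706025:
  k1 = f(0.180000, 1.706025) = -0.418079
  k2 = f(0.225000, 1.687212) = -0.367418
  y ← 1.706025 + 0.09·(-0.367418) = 1.672958
y(0.27) ≈ 1.6730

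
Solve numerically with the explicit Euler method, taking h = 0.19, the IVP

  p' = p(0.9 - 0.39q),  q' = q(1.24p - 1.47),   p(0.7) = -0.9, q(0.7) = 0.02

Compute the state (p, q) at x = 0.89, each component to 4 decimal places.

Euler on (p,q): p_{n+1} = p_n + h·p', q_{n+1} = q_n + h·q'.
0.700000: (-0.900000, 0.020000); f=(-0.802980, -0.051720) → (-1.052566, 0.010173)
(p(0.89), q(0.89)) ≈ (-1.0526, 0.0102)

-1.0526, 0.0102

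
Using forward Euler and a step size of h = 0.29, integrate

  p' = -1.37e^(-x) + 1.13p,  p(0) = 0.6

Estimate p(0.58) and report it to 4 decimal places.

Euler: p_{n+1} = p_n + h·f(x_n, p_n).
x=0.000000, p=0.600000: f=-0.692000 → p ← 0.600000 + 0.29·(-0.692000) = 0.399320
x=0.290000, p=0.399320: f=-0.573889 → p ← 0.399320 + 0.29·(-0.573889) = 0.232892
p(0.58) ≈ 0.2329

0.2329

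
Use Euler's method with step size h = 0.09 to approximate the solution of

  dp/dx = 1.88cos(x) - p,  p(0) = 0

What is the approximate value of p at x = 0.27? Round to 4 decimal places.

Euler: p_{n+1} = p_n + h·f(x_n, p_n).
x=0.000000, p=0.000000: f=1.880000 → p ← 0.000000 + 0.09·1.880000 = 0.169200
x=0.090000, p=0.169200: f=1.703191 → p ← 0.169200 + 0.09·1.703191 = 0.322487
x=0.180000, p=0.322487: f=1.527139 → p ← 0.322487 + 0.09·1.527139 = 0.459930
p(0.27) ≈ 0.4599

0.4599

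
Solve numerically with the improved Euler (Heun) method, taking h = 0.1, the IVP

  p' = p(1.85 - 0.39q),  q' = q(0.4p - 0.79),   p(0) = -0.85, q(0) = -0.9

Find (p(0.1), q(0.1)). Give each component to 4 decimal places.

Heun on (p,q): k1 = f(t_n, state_n); k2 = f(t_n + h, state_n + h·k1); state_{n+1} = state_n + (h/2)·(k1 + k2).
0.000000: (-0.850000, -0.900000)
  k1 = (-1.870850, 1.017000)
  predictor → (-1.037085, -0.798300)
  k2 = (-2.241490, 0.961819)
  → (-1.055617, -0.801059)
(p(0.1), q(0.1)) ≈ (-1.0556, -0.8011)

-1.0556, -0.8011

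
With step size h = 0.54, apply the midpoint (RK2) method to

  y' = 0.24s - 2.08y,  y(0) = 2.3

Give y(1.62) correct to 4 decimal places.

Midpoint: k1 = f(s_n, y_n); k2 = f(s_n + h/2, y_n + (h/2)·k1); y_{n+1} = y_n + h·k2.
s=0.000000, y=2.300000:
  k1 = f(0.000000, 2.300000) = -4.784000
  k2 = f(0.270000, 1.008320) = -2.032506
  y ← 2.300000 + 0.54·(-2.032506) = 1.202447
s=0.540000, y=1.202447:
  k1 = f(0.540000, 1.202447) = -2.371490
  k2 = f(0.810000, 0.562145) = -0.974861
  y ← 1.202447 + 0.54·(-0.974861) = 0.676022
s=1.080000, y=0.676022:
  k1 = f(1.080000, 0.676022) = -1.146926
  k2 = f(1.350000, 0.366352) = -0.438012
  y ← 0.676022 + 0.54·(-0.438012) = 0.439495
y(1.62) ≈ 0.4395

0.4395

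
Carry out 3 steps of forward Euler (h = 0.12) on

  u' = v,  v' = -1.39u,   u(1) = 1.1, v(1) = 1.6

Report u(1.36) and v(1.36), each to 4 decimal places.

Euler on (u,v): u_{n+1} = u_n + h·u', v_{n+1} = v_n + h·v'.
1.000000: (1.100000, 1.600000); f=(1.600000, -1.529000) → (1.292000, 1.416520)
1.120000: (1.292000, 1.416520); f=(1.416520, -1.795880) → (1.461982, 1.201014)
1.240000: (1.461982, 1.201014); f=(1.201014, -2.032156) → (1.606104, 0.957156)
(u(1.36), v(1.36)) ≈ (1.6061, 0.9572)

1.6061, 0.9572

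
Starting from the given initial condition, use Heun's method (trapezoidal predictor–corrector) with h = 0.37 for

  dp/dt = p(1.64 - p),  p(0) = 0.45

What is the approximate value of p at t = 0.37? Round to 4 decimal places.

Heun: k1 = f(t_n, p_n); k2 = f(t_n + h, p_n + h·k1); p_{n+1} = p_n + (h/2)·(k1 + k2).
t=0.000000, p=0.450000:
  k1 = f(0.000000, 0.450000) = 0.535500
  k2 = f(0.370000, 0.648135) = 0.642862
  p ← 0.450000 + (0.37/2)·(0.535500 + 0.642862) = 0.667997
p(0.37) ≈ 0.6680

0.6680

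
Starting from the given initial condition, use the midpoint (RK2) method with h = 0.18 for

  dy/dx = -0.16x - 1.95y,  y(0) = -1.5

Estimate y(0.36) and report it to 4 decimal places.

Midpoint: k1 = f(x_n, y_n); k2 = f(x_n + h/2, y_n + (h/2)·k1); y_{n+1} = y_n + h·k2.
x=0.000000, y=-1.500000:
  k1 = f(0.000000, -1.500000) = 2.925000
  k2 = f(0.090000, -1.236750) = 2.397262
  y ← -1.500000 + 0.18·2.397262 = -1.068493
x=0.180000, y=-1.068493:
  k1 = f(0.180000, -1.068493) = 2.054761
  k2 = f(0.270000, -0.883564) = 1.679750
  y ← -1.068493 + 0.18·1.679750 = -0.766138
y(0.36) ≈ -0.7661

-0.7661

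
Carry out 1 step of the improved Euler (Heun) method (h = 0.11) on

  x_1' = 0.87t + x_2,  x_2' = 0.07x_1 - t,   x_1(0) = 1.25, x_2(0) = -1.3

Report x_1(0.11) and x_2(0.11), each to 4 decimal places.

1.1128, -1.2970

Heun on (x_1,x_2): k1 = f(t_n, state_n); k2 = f(t_n + h, state_n + h·k1); state_{n+1} = state_n + (h/2)·(k1 + k2).
0.000000: (1.250000, -1.300000)
  k1 = (-1.300000, 0.087500)
  predictor → (1.107000, -1.290375)
  k2 = (-1.194675, -0.032510)
  → (1.112793, -1.296976)
(x_1(0.11), x_2(0.11)) ≈ (1.1128, -1.2970)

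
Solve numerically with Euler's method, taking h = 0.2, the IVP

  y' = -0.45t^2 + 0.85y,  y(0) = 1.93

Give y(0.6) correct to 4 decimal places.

3.0725

Euler: y_{n+1} = y_n + h·f(t_n, y_n).
t=0.000000, y=1.930000: f=1.640500 → y ← 1.930000 + 0.2·1.640500 = 2.258100
t=0.200000, y=2.258100: f=1.901385 → y ← 2.258100 + 0.2·1.901385 = 2.638377
t=0.400000, y=2.638377: f=2.170620 → y ← 2.638377 + 0.2·2.170620 = 3.072501
y(0.6) ≈ 3.0725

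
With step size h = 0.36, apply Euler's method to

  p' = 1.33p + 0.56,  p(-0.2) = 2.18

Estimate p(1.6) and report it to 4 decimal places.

Euler: p_{n+1} = p_n + h·f(t_n, p_n).
t=-0.200000, p=2.180000: f=3.459400 → p ← 2.180000 + 0.36·3.459400 = 3.425384
t=0.160000, p=3.425384: f=5.115761 → p ← 3.425384 + 0.36·5.115761 = 5.267058
t=0.520000, p=5.267058: f=7.565187 → p ← 5.267058 + 0.36·7.565187 = 7.990525
t=0.880000, p=7.990525: f=11.187398 → p ← 7.990525 + 0.36·11.187398 = 12.017989
t=1.240000, p=12.017989: f=16.543925 → p ← 12.017989 + 0.36·16.543925 = 17.973802
p(1.6) ≈ 17.9738

17.9738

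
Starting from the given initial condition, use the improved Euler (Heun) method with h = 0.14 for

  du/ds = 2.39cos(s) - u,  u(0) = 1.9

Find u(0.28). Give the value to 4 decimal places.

Heun: k1 = f(s_n, u_n); k2 = f(s_n + h, u_n + h·k1); u_{n+1} = u_n + (h/2)·(k1 + k2).
s=0.000000, u=1.900000:
  k1 = f(0.000000, 1.900000) = 0.490000
  k2 = f(0.140000, 1.968600) = 0.398016
  u ← 1.900000 + (0.14/2)·(0.490000 + 0.398016) = 1.962161
s=0.140000, u=1.962161:
  k1 = f(0.140000, 1.962161) = 0.404455
  k2 = f(0.280000, 2.018785) = 0.278138
  u ← 1.962161 + (0.14/2)·(0.404455 + 0.278138) = 2.009943
u(0.28) ≈ 2.0099

2.0099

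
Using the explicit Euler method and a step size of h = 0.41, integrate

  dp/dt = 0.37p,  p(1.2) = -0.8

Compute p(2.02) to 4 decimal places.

-1.0611

Euler: p_{n+1} = p_n + h·f(t_n, p_n).
t=1.200000, p=-0.800000: f=-0.296000 → p ← -0.800000 + 0.41·(-0.296000) = -0.921360
t=1.610000, p=-0.921360: f=-0.340903 → p ← -0.921360 + 0.41·(-0.340903) = -1.061130
p(2.02) ≈ -1.0611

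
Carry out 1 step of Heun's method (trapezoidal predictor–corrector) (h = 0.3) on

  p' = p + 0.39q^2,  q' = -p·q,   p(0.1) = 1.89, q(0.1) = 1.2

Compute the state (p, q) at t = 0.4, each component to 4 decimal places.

2.6674, 0.6552

Heun on (p,q): k1 = f(t_n, state_n); k2 = f(t_n + h, state_n + h·k1); state_{n+1} = state_n + (h/2)·(k1 + k2).
0.100000: (1.890000, 1.200000)
  k1 = (2.451600, -2.268000)
  predictor → (2.625480, 0.519600)
  k2 = (2.730774, -1.364199)
  → (2.667356, 0.655170)
(p(0.4), q(0.4)) ≈ (2.6674, 0.6552)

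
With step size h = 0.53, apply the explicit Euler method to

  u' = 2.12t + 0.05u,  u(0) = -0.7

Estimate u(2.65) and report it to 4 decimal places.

5.3172

Euler: u_{n+1} = u_n + h·f(t_n, u_n).
t=0.000000, u=-0.700000: f=-0.035000 → u ← -0.700000 + 0.53·(-0.035000) = -0.718550
t=0.530000, u=-0.718550: f=1.087673 → u ← -0.718550 + 0.53·1.087673 = -0.142084
t=1.060000, u=-0.142084: f=2.240096 → u ← -0.142084 + 0.53·2.240096 = 1.045167
t=1.590000, u=1.045167: f=3.423058 → u ← 1.045167 + 0.53·3.423058 = 2.859388
t=2.120000, u=2.859388: f=4.637369 → u ← 2.859388 + 0.53·4.637369 = 5.317194
u(2.65) ≈ 5.3172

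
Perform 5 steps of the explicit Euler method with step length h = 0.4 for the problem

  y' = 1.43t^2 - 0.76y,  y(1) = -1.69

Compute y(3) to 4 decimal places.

6.9275

Euler: y_{n+1} = y_n + h·f(t_n, y_n).
t=1.000000, y=-1.690000: f=2.714400 → y ← -1.690000 + 0.4·2.714400 = -0.604240
t=1.400000, y=-0.604240: f=3.262022 → y ← -0.604240 + 0.4·3.262022 = 0.700569
t=1.800000, y=0.700569: f=4.100768 → y ← 0.700569 + 0.4·4.100768 = 2.340876
t=2.200000, y=2.340876: f=5.142134 → y ← 2.340876 + 0.4·5.142134 = 4.397730
t=2.600000, y=4.397730: f=6.324525 → y ← 4.397730 + 0.4·6.324525 = 6.927540
y(3) ≈ 6.9275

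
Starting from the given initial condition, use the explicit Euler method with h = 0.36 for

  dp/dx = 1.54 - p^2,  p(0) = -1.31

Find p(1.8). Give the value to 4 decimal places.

Euler: p_{n+1} = p_n + h·f(x_n, p_n).
x=0.000000, p=-1.310000: f=-0.176100 → p ← -1.310000 + 0.36·(-0.176100) = -1.373396
x=0.360000, p=-1.373396: f=-0.346217 → p ← -1.373396 + 0.36·(-0.346217) = -1.498034
x=0.720000, p=-1.498034: f=-0.704106 → p ← -1.498034 + 0.36·(-0.704106) = -1.751512
x=1.080000, p=-1.751512: f=-1.527794 → p ← -1.751512 + 0.36·(-1.527794) = -2.301518
x=1.440000, p=-2.301518: f=-3.756985 → p ← -2.301518 + 0.36·(-3.756985) = -3.654033
p(1.8) ≈ -3.6540

-3.6540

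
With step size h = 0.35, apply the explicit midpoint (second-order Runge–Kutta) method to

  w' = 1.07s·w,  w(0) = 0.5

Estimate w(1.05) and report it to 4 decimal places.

Midpoint: k1 = f(s_n, w_n); k2 = f(s_n + h/2, w_n + (h/2)·k1); w_{n+1} = w_n + h·k2.
s=0.000000, w=0.500000:
  k1 = f(0.000000, 0.500000) = 0.000000
  k2 = f(0.175000, 0.500000) = 0.093625
  w ← 0.500000 + 0.35·0.093625 = 0.532769
s=0.350000, w=0.532769:
  k1 = f(0.350000, 0.532769) = 0.199522
  k2 = f(0.525000, 0.567685) = 0.318897
  w ← 0.532769 + 0.35·0.318897 = 0.644383
s=0.700000, w=0.644383:
  k1 = f(0.700000, 0.644383) = 0.482643
  k2 = f(0.875000, 0.728845) = 0.682381
  w ← 0.644383 + 0.35·0.682381 = 0.883216
w(1.05) ≈ 0.8832

0.8832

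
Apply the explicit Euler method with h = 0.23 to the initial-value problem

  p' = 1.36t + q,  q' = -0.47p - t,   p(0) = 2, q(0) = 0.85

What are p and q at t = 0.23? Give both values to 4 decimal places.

2.1955, 0.6338

Euler on (p,q): p_{n+1} = p_n + h·p', q_{n+1} = q_n + h·q'.
0.000000: (2.000000, 0.850000); f=(0.850000, -0.940000) → (2.195500, 0.633800)
(p(0.23), q(0.23)) ≈ (2.1955, 0.6338)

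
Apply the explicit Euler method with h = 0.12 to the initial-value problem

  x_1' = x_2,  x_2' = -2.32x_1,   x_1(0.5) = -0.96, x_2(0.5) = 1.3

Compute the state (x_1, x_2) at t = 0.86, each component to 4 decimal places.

-0.4010, 1.9626

Euler on (x_1,x_2): x_1_{n+1} = x_1_n + h·x_1', x_2_{n+1} = x_2_n + h·x_2'.
0.500000: (-0.960000, 1.300000); f=(1.300000, 2.227200) → (-0.804000, 1.567264)
0.620000: (-0.804000, 1.567264); f=(1.567264, 1.865280) → (-0.615928, 1.791098)
0.740000: (-0.615928, 1.791098); f=(1.791098, 1.428954) → (-0.400997, 1.962572)
(x_1(0.86), x_2(0.86)) ≈ (-0.4010, 1.9626)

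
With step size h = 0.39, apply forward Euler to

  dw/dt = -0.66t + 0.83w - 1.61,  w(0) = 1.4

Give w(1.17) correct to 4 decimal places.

0.3542

Euler: w_{n+1} = w_n + h·f(t_n, w_n).
t=0.000000, w=1.400000: f=-0.448000 → w ← 1.400000 + 0.39·(-0.448000) = 1.225280
t=0.390000, w=1.225280: f=-0.850418 → w ← 1.225280 + 0.39·(-0.850418) = 0.893617
t=0.780000, w=0.893617: f=-1.383098 → w ← 0.893617 + 0.39·(-1.383098) = 0.354209
w(1.17) ≈ 0.3542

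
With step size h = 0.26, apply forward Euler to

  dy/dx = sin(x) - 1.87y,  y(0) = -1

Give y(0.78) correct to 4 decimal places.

Euler: y_{n+1} = y_n + h·f(x_n, y_n).
x=0.000000, y=-1.000000: f=1.870000 → y ← -1.000000 + 0.26·1.870000 = -0.513800
x=0.260000, y=-0.513800: f=1.217887 → y ← -0.513800 + 0.26·1.217887 = -0.197149
x=0.520000, y=-0.197149: f=0.865550 → y ← -0.197149 + 0.26·0.865550 = 0.027893
y(0.78) ≈ 0.0279

0.0279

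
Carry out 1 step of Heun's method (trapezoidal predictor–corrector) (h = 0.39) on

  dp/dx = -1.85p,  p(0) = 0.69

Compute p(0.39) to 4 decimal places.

Heun: k1 = f(x_n, p_n); k2 = f(x_n + h, p_n + h·k1); p_{n+1} = p_n + (h/2)·(k1 + k2).
x=0.000000, p=0.690000:
  k1 = f(0.000000, 0.690000) = -1.276500
  k2 = f(0.390000, 0.192165) = -0.355505
  p ← 0.690000 + (0.39/2)·(-1.276500 + (-0.355505)) = 0.371759
p(0.39) ≈ 0.3718

0.3718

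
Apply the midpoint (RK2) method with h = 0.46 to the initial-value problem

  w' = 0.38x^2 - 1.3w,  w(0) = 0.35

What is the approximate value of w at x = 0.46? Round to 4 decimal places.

Midpoint: k1 = f(x_n, w_n); k2 = f(x_n + h/2, w_n + (h/2)·k1); w_{n+1} = w_n + h·k2.
x=0.000000, w=0.350000:
  k1 = f(0.000000, 0.350000) = -0.455000
  k2 = f(0.230000, 0.245350) = -0.298853
  w ← 0.350000 + 0.46·(-0.298853) = 0.212528
w(0.46) ≈ 0.2125

0.2125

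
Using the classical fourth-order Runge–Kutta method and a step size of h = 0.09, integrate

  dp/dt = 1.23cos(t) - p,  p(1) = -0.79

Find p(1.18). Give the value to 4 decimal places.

-0.5668

RK4: k1 = f(t_n, p_n); k2 = f(t_n + h/2, p_n + (h/2)·k1); k3 = f(t_n + h/2, p_n + (h/2)·k2); k4 = f(t_n + h, p_n + h·k3); p_{n+1} = p_n + (h/6)·(k1 + 2k2 + 2k3 + k4).
t=1.000000, p=-0.790000:
  k1 = f(1.000000, -0.790000) = 1.454572
  k2 = f(1.045000, -0.724544) = 1.341884
  k3 = f(1.045000, -0.729615) = 1.346955
  k4 = f(1.090000, -0.668774) = 1.237631
  p ← -0.790000 + (0.09/6)·(k1 + 2k2 + 2k3 + k4) = -0.668952
t=1.090000, p=-0.668952:
  k1 = f(1.090000, -0.668952) = 1.237809
  k2 = f(1.135000, -0.613250) = 1.132473
  k3 = f(1.135000, -0.617991) = 1.137213
  k4 = f(1.180000, -0.566603) = 1.035140
  p ← -0.668952 + (0.09/6)·(k1 + 2k2 + 2k3 + k4) = -0.566767
p(1.18) ≈ -0.5668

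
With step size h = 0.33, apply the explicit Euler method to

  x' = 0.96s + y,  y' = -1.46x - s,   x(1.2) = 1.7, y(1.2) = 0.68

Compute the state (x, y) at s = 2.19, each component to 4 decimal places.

2.4923, -4.0229

Euler on (x,y): x_{n+1} = x_n + h·x', y_{n+1} = y_n + h·y'.
1.200000: (1.700000, 0.680000); f=(1.832000, -3.682000) → (2.304560, -0.535060)
1.530000: (2.304560, -0.535060); f=(0.933740, -4.894658) → (2.612694, -2.150297)
1.860000: (2.612694, -2.150297); f=(-0.364697, -5.674534) → (2.492344, -4.022893)
(x(2.19), y(2.19)) ≈ (2.4923, -4.0229)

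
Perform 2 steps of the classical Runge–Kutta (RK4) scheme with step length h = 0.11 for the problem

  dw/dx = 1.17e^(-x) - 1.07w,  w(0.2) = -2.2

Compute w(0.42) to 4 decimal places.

-1.5707

RK4: k1 = f(x_n, w_n); k2 = f(x_n + h/2, w_n + (h/2)·k1); k3 = f(x_n + h/2, w_n + (h/2)·k2); k4 = f(x_n + h, w_n + h·k3); w_{n+1} = w_n + (h/6)·(k1 + 2k2 + 2k3 + k4).
x=0.200000, w=-2.200000:
  k1 = f(0.200000, -2.200000) = 3.311915
  k2 = f(0.255000, -2.017845) = 3.065746
  k3 = f(0.255000, -2.031384) = 3.080233
  k4 = f(0.310000, -1.861174) = 2.849589
  w ← -2.200000 + (0.11/6)·(k1 + 2k2 + 2k3 + k4) = -1.861687
x=0.310000, w=-1.861687:
  k1 = f(0.310000, -1.861687) = 2.850138
  k2 = f(0.365000, -1.704929) = 2.636484
  k3 = f(0.365000, -1.716680) = 2.649058
  k4 = f(0.420000, -1.570290) = 2.448955
  w ← -1.861687 + (0.11/6)·(k1 + 2k2 + 2k3 + k4) = -1.570733
w(0.42) ≈ -1.5707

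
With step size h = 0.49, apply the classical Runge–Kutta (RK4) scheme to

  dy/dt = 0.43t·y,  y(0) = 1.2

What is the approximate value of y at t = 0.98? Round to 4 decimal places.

RK4: k1 = f(t_n, y_n); k2 = f(t_n + h/2, y_n + (h/2)·k1); k3 = f(t_n + h/2, y_n + (h/2)·k2); k4 = f(t_n + h, y_n + h·k3); y_{n+1} = y_n + (h/6)·(k1 + 2k2 + 2k3 + k4).
t=0.000000, y=1.200000:
  k1 = f(0.000000, 1.200000) = 0.000000
  k2 = f(0.245000, 1.200000) = 0.126420
  k3 = f(0.245000, 1.230973) = 0.129683
  k4 = f(0.490000, 1.263545) = 0.266229
  y ← 1.200000 + (0.49/6)·(k1 + 2k2 + 2k3 + k4) = 1.263572
t=0.490000, y=1.263572:
  k1 = f(0.490000, 1.263572) = 0.266235
  k2 = f(0.735000, 1.328800) = 0.419967
  k3 = f(0.735000, 1.366464) = 0.431871
  k4 = f(0.980000, 1.475189) = 0.621645
  y ← 1.263572 + (0.49/6)·(k1 + 2k2 + 2k3 + k4) = 1.475216
y(0.98) ≈ 1.4752

1.4752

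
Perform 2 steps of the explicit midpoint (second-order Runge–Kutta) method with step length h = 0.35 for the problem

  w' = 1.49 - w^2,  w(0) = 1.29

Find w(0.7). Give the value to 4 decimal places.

1.2389

Midpoint: k1 = f(s_n, w_n); k2 = f(s_n + h/2, w_n + (h/2)·k1); w_{n+1} = w_n + h·k2.
s=0.000000, w=1.290000:
  k1 = f(0.000000, 1.290000) = -0.174100
  k2 = f(0.175000, 1.259532) = -0.096422
  w ← 1.290000 + 0.35·(-0.096422) = 1.256252
s=0.350000, w=1.256252:
  k1 = f(0.350000, 1.256252) = -0.088170
  k2 = f(0.525000, 1.240823) = -0.049641
  w ← 1.256252 + 0.35·(-0.049641) = 1.238878
w(0.7) ≈ 1.2389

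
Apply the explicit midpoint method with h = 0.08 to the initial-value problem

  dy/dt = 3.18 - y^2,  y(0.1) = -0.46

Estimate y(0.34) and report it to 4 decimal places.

Midpoint: k1 = f(t_n, y_n); k2 = f(t_n + h/2, y_n + (h/2)·k1); y_{n+1} = y_n + h·k2.
t=0.100000, y=-0.460000:
  k1 = f(0.100000, -0.460000) = 2.968400
  k2 = f(0.140000, -0.341264) = 3.063539
  y ← -0.460000 + 0.08·3.063539 = -0.214917
t=0.180000, y=-0.214917:
  k1 = f(0.180000, -0.214917) = 3.133811
  k2 = f(0.220000, -0.089564) = 3.171978
  y ← -0.214917 + 0.08·3.171978 = 0.038841
t=0.260000, y=0.038841:
  k1 = f(0.260000, 0.038841) = 3.178491
  k2 = f(0.300000, 0.165981) = 3.152450
  y ← 0.038841 + 0.08·3.152450 = 0.291037
y(0.34) ≈ 0.2910

0.2910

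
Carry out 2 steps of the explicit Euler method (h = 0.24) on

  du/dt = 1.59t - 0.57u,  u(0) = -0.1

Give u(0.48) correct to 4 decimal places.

Euler: u_{n+1} = u_n + h·f(t_n, u_n).
t=0.000000, u=-0.100000: f=0.057000 → u ← -0.100000 + 0.24·0.057000 = -0.086320
t=0.240000, u=-0.086320: f=0.430802 → u ← -0.086320 + 0.24·0.430802 = 0.017073
u(0.48) ≈ 0.0171

0.0171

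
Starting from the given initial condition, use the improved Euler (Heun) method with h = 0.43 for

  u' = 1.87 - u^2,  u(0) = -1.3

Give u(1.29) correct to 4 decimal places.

-0.2800

Heun: k1 = f(t_n, u_n); k2 = f(t_n + h, u_n + h·k1); u_{n+1} = u_n + (h/2)·(k1 + k2).
t=0.000000, u=-1.300000:
  k1 = f(0.000000, -1.300000) = 0.180000
  k2 = f(0.430000, -1.222600) = 0.375249
  u ← -1.300000 + (0.43/2)·(0.180000 + 0.375249) = -1.180621
t=0.430000, u=-1.180621:
  k1 = f(0.430000, -1.180621) = 0.476133
  k2 = f(0.860000, -0.975884) = 0.917650
  u ← -1.180621 + (0.43/2)·(0.476133 + 0.917650) = -0.880958
t=0.860000, u=-0.880958:
  k1 = f(0.860000, -0.880958) = 1.093913
  k2 = f(1.290000, -0.410575) = 1.701428
  u ← -0.880958 + (0.43/2)·(1.093913 + 1.701428) = -0.279960
u(1.29) ≈ -0.2800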